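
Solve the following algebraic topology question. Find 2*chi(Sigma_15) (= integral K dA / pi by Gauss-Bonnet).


Gauss-Bonnet: integral K dA = 2*pi*chi(M).
chi(Sigma_15) = 2 - 2*15 = -28.
(integral K dA)/pi = 2*chi = 2*(-28) = -56

-56


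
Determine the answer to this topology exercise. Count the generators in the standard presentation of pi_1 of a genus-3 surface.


Standard presentation: pi_1(Sigma_g) = <a_1,b_1,...,a_g,b_g | [a_1,b_1]...[a_g,b_g] = 1>.
Number of generators = 2g = 2*3 = 6

6


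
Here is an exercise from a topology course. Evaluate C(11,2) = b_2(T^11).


By the Kunneth formula, b_k(T^n) = C(n,k).
b_2(T^11) = C(11,2).
C(11,2) = 11!/(2!*9!) = 55

55


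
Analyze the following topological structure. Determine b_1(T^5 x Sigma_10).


pi_1(A x B) = pi_1(A) x pi_1(B); rank of abelianization = b_1.
b_1(T^5) = 5, b_1(Sigma_10) = 2*10 = 20.
b_1(product) = 5 + 20 = 25

25


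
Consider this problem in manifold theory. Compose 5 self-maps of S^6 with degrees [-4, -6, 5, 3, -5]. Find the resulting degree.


Degree is multiplicative: deg(composition) = product of degrees.
= (-4) * (-6) * (5) * (3) * (-5) = -1800

-1800


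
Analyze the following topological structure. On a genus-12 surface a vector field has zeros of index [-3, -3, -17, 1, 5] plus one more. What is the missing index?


Poincare-Hopf: sum of indices = chi(M).
chi(Sigma_12) = 2 - 2*12 = -22.
Sum of known indices = -17.
x = chi - (sum known) = -22 - (-17) = -5

-5


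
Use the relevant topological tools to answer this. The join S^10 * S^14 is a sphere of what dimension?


Join of spheres: S^m * S^n = S^{m+n+1}.
dim = 10 + 14 + 1 = 25

25


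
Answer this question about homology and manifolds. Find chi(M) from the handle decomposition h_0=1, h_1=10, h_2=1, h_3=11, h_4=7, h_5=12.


Handles of index k contribute (-1)^k to chi (same as CW cells).
chi = (1) + (-10) + (1) + (-11) + (7) + (-12) = -24

-24


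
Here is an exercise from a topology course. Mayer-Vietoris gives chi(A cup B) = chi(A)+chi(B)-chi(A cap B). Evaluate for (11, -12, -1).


chi(A cup B) = chi(A) + chi(B) - chi(A cap B)
= 11 + (-12) - (-1)
= 0

0


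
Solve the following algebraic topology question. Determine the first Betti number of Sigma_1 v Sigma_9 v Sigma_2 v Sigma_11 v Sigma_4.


For a wedge X v Y: reduced H_k(X v Y) = H_k(X) + H_k(Y).
Each Sigma_g contributes b_1 = 2g.
b_1 = 2 + 18 + 4 + 22 + 8 = 54

54


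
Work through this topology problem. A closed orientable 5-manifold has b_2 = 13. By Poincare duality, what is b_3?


Poincare duality for closed orientable n-manifolds: b_k = b_{n-k}.
Here n = 5, so b_3 = b_2 = 13

13


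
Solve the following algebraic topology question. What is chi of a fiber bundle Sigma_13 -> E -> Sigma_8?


For a fiber bundle F -> E -> B (with CW structure): chi(E) = chi(B) * chi(F).
chi(Sigma_8) = -14, chi(Sigma_13) = -24.
chi(E) = (-14) * (-24) = 336

336


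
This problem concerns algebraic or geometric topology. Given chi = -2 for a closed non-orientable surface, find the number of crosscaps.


chi = 2 - k for closed non-orientable surfaces with k crosscaps.
-2 = 2 - k
k = 2 - (-2) = 4

4


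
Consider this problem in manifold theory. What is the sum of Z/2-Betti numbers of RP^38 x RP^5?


dim H^*(RP^n; Z/2) = n+1 (one Z/2 in each degree 0..n).
Total Betti number is multiplicative.
Total = (38+1) * (5+1) = 39 * 6 = 234

234


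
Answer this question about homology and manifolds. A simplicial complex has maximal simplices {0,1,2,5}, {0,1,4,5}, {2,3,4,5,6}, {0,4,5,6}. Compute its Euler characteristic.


Enumerate all faces; f-vector: f_0=7, f_1=18, f_2=19, f_3=8, f_4=1.
chi = sum (-1)^k f_k = 1

1


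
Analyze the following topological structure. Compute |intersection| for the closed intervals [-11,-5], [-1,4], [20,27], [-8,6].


Intersection = [max(a_i), min(b_i)] = [20, -5].
Since 20 > -5, the intersection is empty.
Length = 0

0


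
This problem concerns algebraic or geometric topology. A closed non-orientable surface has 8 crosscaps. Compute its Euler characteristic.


For a non-orientable closed surface with k crosscaps: chi = 2 - k.
Here k = 8.
chi = 2 - 8 = -6

-6


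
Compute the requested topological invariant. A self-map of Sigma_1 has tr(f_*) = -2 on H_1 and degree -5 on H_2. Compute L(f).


L(f) = tr(f_0*) - tr(f_1*) + tr(f_2*).
= 1 - (-2) + (-5)
= -2

-2


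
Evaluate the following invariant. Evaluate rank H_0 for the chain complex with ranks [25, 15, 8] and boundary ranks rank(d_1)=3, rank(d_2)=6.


rank H_k = rank(ker d_k) - rank(im d_{k+1}).
rank(ker d_0) = rank(C_0) - rank(d_0) = 25 - 0 = 25.
rank(im d_{0+1}) = 3.
rank H_0 = 25 - 3 = 22

22


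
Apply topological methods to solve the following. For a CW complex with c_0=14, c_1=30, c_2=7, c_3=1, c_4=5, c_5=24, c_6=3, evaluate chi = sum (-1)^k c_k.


chi = sum_k (-1)^k c_k.
= (-1)^0*14 + (-1)^1*30 + (-1)^2*7 + (-1)^3*1 + (-1)^4*5 + (-1)^5*24 + (-1)^6*3
= (14) + (-30) + (7) + (-1) + (5) + (-24) + (3)
= -26

-26


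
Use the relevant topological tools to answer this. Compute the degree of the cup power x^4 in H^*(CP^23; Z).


|x| = 2 in H^*(CP^n).
|x^4| = 4 * |x| = 4 * 2 = 8

8


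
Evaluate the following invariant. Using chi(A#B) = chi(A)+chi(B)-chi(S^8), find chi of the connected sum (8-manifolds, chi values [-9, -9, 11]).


For n-manifolds: chi(A#B) = chi(A) + chi(B) - chi(S^8).
chi(S^8) = 1 + (-1)^8 = 2.
chi(#) = (sum chi_i) - (3-1)*chi(S^8) = -7 - 2*2 = -11

-11


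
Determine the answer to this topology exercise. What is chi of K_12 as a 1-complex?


K_12: V = 12, E = C(12,2) = 66.
chi = V - E = 12 - 66 = -54

-54


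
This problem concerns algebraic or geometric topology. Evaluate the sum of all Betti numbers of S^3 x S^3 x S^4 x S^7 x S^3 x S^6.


Total Betti number is multiplicative under products.
Each S^d (d>=1) has total Betti number 2.
There are 6 sphere factors.
Total = 2^6 = 64

64


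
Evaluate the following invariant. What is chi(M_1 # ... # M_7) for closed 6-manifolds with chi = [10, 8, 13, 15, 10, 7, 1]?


For n-manifolds: chi(A#B) = chi(A) + chi(B) - chi(S^6).
chi(S^6) = 1 + (-1)^6 = 2.
chi(#) = (sum chi_i) - (7-1)*chi(S^6) = 64 - 6*2 = 52

52


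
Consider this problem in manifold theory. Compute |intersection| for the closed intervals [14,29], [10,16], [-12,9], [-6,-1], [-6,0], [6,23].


Intersection = [max(a_i), min(b_i)] = [14, -1].
Since 14 > -1, the intersection is empty.
Length = 0

0


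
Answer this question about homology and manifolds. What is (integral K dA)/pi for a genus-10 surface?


Gauss-Bonnet: integral K dA = 2*pi*chi(M).
chi(Sigma_10) = 2 - 2*10 = -18.
(integral K dA)/pi = 2*chi = 2*(-18) = -36

-36


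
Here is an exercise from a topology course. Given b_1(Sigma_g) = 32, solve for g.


For a closed orientable surface: b_1 = 2g.
32 = 2g
g = 32 / 2 = 16

16


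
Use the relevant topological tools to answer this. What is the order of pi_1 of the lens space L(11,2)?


pi_1(L(p,q)) = Z/pZ for any q coprime to p.
|pi_1(L(11,2))| = 11

11


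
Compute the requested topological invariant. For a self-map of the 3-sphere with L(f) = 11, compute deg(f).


L(f) = 1 + (-1)^3 deg(f) on S^3.
11 = 1 + (-1)^3 * deg(f)
(-1)^3 * deg(f) = 10
deg(f) = -10

-10


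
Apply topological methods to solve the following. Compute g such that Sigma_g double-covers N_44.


chi(N_44) = 2 - 44 = -42.
Double cover: chi(Sigma_g) = 2 * chi(N_44) = 2*(-42) = -84.
2 - 2g = -84, so g = (2 - (-84))/2 = 86/2 = 43

43


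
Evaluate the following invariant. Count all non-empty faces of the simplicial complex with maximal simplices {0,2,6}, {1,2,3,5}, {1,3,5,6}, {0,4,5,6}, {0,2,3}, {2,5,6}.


Each maximal simplex on m vertices has 2^m - 1 nonempty faces.
Take the union (dedupe shared faces).
Total distinct faces = 41

41


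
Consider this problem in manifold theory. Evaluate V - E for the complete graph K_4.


K_4: V = 4, E = C(4,2) = 6.
chi = V - E = 4 - 6 = -2

-2


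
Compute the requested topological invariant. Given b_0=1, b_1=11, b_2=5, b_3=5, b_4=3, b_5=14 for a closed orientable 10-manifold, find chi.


By Poincare duality b_k = b_{10-k}, so full Betti numbers: b_0=1, b_1=11, b_2=5, b_3=5, b_4=3, b_5=14, b_6=3, b_7=5, b_8=5, b_9=11, b_10=1.
chi = sum (-1)^k b_k = -28

-28


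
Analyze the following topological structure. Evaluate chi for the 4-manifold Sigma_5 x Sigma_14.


chi(Sigma_5) = 2 - 2*5 = -8
chi(Sigma_14) = 2 - 2*14 = -26
chi(product) = (-8) * (-26) = 208

208


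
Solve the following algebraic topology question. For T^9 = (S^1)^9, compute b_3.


By the Kunneth formula, b_k(T^n) = C(n,k).
b_3(T^9) = C(9,3).
C(9,3) = 9!/(3!*6!) = 84

84


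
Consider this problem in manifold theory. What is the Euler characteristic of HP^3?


HP^3 has one cell in each dimension 0, 4, ..., 4*3 (3+1 cells, all even-dim).
chi = 3 + 1 = 4

4


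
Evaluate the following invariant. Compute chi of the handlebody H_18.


A genus-g handlebody deformation retracts to a wedge of g circles.
chi(vee_g S^1) = 1 - g.
chi(H_18) = 1 - 18 = -17

-17


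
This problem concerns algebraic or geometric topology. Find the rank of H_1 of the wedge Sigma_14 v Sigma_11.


For a wedge: H_1(A v B) = H_1(A) + H_1(B).
b_1(Sigma_14) = 28, b_1(Sigma_11) = 22.
b_1 = 28 + 22 = 50

50


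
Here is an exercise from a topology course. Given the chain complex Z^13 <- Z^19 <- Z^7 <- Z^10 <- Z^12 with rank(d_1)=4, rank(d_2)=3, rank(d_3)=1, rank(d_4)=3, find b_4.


rank H_k = rank(ker d_k) - rank(im d_{k+1}).
rank(ker d_4) = rank(C_4) - rank(d_4) = 12 - 3 = 9.
rank(im d_{4+1}) = 0.
rank H_4 = 9 - 0 = 9

9


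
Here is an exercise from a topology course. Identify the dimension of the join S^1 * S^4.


Join of spheres: S^m * S^n = S^{m+n+1}.
dim = 1 + 4 + 1 = 6

6


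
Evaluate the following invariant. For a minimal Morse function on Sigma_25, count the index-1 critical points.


A perfect Morse function has m_k = b_k.
For Sigma_25: b_0=1, b_1=2g=50, b_2=1.
Saddles m_1 = 2g = 50

50


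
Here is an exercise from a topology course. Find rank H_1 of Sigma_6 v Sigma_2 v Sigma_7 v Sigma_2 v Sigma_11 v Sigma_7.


For a wedge X v Y: reduced H_k(X v Y) = H_k(X) + H_k(Y).
Each Sigma_g contributes b_1 = 2g.
b_1 = 12 + 4 + 14 + 4 + 22 + 14 = 70

70


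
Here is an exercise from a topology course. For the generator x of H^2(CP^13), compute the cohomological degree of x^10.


|x| = 2 in H^*(CP^n).
|x^10| = 10 * |x| = 10 * 2 = 20

20


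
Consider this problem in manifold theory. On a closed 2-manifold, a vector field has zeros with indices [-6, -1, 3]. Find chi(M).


Poincare-Hopf: chi(M) = sum of indices of zeros.
chi = (-6) + (-1) + (3) = -4

-4


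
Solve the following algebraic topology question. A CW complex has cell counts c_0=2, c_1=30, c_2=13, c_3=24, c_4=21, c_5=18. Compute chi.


chi = sum_k (-1)^k c_k.
= (-1)^0*2 + (-1)^1*30 + (-1)^2*13 + (-1)^3*24 + (-1)^4*21 + (-1)^5*18
= (2) + (-30) + (13) + (-24) + (21) + (-18)
= -36

-36


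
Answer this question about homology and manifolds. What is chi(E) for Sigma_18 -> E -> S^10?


chi(S^10) = 2 (n even), chi(Sigma_18) = 2 - 2*18 = -34.
chi(E) = 2 * (-34) = -68

-68


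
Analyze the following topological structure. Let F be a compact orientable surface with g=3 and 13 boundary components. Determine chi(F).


For a compact orientable surface with genus g and b boundary components: chi = 2 - 2g - b.
chi = 2 - 2*3 - 13 = 2 - 6 - 13 = -17

-17


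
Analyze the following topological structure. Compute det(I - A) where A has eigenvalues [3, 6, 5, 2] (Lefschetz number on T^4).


For a torus self-map: L(f) = det(I - A) where A acts on H_1.
L(f) = (1-3) * (1-6) * (1-5) * (1-2) = -2 * -5 * -4 * -1 = 40

40


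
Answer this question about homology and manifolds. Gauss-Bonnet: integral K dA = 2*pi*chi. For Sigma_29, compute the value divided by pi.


Gauss-Bonnet: integral K dA = 2*pi*chi(M).
chi(Sigma_29) = 2 - 2*29 = -56.
(integral K dA)/pi = 2*chi = 2*(-56) = -112

-112


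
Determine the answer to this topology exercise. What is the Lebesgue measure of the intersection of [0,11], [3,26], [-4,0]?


Intersection = [max(a_i), min(b_i)] = [3, 0].
Since 3 > 0, the intersection is empty.
Length = 0

0


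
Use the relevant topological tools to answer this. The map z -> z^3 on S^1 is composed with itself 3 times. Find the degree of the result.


deg(f) = 3. Degree is multiplicative: deg(f^3) = (deg f)^3.
deg(f^3) = (3)^3 = 27

27


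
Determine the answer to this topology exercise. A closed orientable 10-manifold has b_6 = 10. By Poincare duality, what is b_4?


Poincare duality for closed orientable n-manifolds: b_k = b_{n-k}.
Here n = 10, so b_4 = b_6 = 10

10


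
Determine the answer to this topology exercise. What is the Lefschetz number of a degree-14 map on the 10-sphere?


On S^10: L(f) = tr(f_0*) + (-1)^10 tr(f_10*) = 1 + (-1)^10 * deg(f).
L(f) = 1 + (-1)^10 * 14 = 1 + 14 = 15

15


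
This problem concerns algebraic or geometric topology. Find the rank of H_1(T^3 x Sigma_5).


pi_1(A x B) = pi_1(A) x pi_1(B); rank of abelianization = b_1.
b_1(T^3) = 3, b_1(Sigma_5) = 2*5 = 10.
b_1(product) = 3 + 10 = 13

13


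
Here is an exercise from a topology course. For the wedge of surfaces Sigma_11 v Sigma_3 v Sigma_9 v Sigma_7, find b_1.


For a wedge X v Y: reduced H_k(X v Y) = H_k(X) + H_k(Y).
Each Sigma_g contributes b_1 = 2g.
b_1 = 22 + 6 + 18 + 14 = 60

60


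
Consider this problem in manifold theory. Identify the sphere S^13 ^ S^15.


S^m ^ S^n = S^{m+n}.
k = 13 + 15 = 28

28


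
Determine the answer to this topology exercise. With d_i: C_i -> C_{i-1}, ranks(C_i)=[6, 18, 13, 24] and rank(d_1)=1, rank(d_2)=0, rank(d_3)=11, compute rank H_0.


rank H_k = rank(ker d_k) - rank(im d_{k+1}).
rank(ker d_0) = rank(C_0) - rank(d_0) = 6 - 0 = 6.
rank(im d_{0+1}) = 1.
rank H_0 = 6 - 1 = 5

5


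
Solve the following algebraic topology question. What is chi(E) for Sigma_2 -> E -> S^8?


chi(S^8) = 2 (n even), chi(Sigma_2) = 2 - 2*2 = -2.
chi(E) = 2 * (-2) = -4

-4


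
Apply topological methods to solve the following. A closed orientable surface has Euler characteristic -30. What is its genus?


chi = 2 - 2g for closed orientable surfaces.
-30 = 2 - 2g
2g = 2 - (-30) = 32
g = 16

16


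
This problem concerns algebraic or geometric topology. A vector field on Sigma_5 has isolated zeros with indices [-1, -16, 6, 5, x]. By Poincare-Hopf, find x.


Poincare-Hopf: sum of indices = chi(M).
chi(Sigma_5) = 2 - 2*5 = -8.
Sum of known indices = -6.
x = chi - (sum known) = -8 - (-6) = -2

-2


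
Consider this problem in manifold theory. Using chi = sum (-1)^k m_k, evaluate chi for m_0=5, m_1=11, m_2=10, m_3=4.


Morse theory: chi(M) = sum_k (-1)^k m_k where m_k = #(index-k critical points).
= (5) + (-11) + (10) + (-4) = 0

0


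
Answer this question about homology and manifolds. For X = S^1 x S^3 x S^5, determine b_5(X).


Each S^d has Poincare polynomial 1 + t^d.
The product S^1 x S^3 x S^5 has Poincare polynomial prod(1+t^d_i).
Expanding: b_0=1, b_1=1, b_3=1, b_4=1, b_5=1, b_6=1, b_8=1, b_9=1.
b_5 = 1

1


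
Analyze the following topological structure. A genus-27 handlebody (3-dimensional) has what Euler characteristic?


A genus-g handlebody deformation retracts to a wedge of g circles.
chi(vee_g S^1) = 1 - g.
chi(H_27) = 1 - 27 = -26

-26


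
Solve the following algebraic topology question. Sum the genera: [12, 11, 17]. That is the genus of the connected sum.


Genus is additive under connected sum of orientable surfaces.
g = 12 + 11 + 17 = 40

40


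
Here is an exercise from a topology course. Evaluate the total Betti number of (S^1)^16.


b_k(T^16) = C(16,k), so the sum over k is sum_k C(16,k) = 2^16.
Total = 2^16 = 65536

65536


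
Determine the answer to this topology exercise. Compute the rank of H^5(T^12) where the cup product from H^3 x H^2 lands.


Cup product: H^p x H^q -> H^{p+q}; here p+q = 3+2 = 5.
rank H^k(T^n) = C(n,k).
C(12,5) = 792

792


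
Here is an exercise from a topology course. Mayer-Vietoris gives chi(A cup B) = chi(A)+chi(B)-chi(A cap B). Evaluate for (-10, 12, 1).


chi(A cup B) = chi(A) + chi(B) - chi(A cap B)
= -10 + (12) - (1)
= 1

1


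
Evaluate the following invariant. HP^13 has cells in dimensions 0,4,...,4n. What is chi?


HP^13 has one cell in each dimension 0, 4, ..., 4*13 (13+1 cells, all even-dim).
chi = 13 + 1 = 14

14


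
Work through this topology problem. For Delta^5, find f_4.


Delta^5 has 5+1 vertices. A 4-face is a choice of 4+1 vertices.
f_4 = C(5+1, 4+1) = C(6,5) = 6

6


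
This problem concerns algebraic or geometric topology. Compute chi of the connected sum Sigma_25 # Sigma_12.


chi(Sigma_25) = 2 - 2*25 = -48
chi(Sigma_12) = 2 - 2*12 = -22
For surfaces: chi(A#B) = chi(A) + chi(B) - 2.
chi = -48 + -22 - 2 = -72

-72


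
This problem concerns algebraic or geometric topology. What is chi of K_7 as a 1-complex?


K_7: V = 7, E = C(7,2) = 21.
chi = V - E = 7 - 21 = -14

-14


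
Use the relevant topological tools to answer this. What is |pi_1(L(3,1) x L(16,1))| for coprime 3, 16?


pi_1(X x Y) = pi_1(X) x pi_1(Y).
pi_1(L(3,1)) = Z/3, pi_1(L(16,1)) = Z/16.
|Z/3 x Z/16| = 3 * 16 = 48

48


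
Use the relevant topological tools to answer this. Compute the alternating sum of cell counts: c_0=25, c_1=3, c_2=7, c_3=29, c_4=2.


chi = sum_k (-1)^k c_k.
= (-1)^0*25 + (-1)^1*3 + (-1)^2*7 + (-1)^3*29 + (-1)^4*2
= (25) + (-3) + (7) + (-29) + (2)
= 2

2


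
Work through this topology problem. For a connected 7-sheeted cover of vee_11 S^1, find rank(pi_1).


Nielsen-Schreier: an index-n subgroup of F_r is free of rank 1 + n(r-1).
Equivalently: chi(cover) = n*chi(base); chi(vee_r S^1) = 1 - 11 = -10.
chi(E) = 7*(-10) = -70; rank = 1 - chi(E) = 1 - (-70) = 71.
rank = 1 + 7*(11-1) = 1 + 70 = 71

71


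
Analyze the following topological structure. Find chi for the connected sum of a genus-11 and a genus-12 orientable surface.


chi(Sigma_11) = 2 - 2*11 = -20
chi(Sigma_12) = 2 - 2*12 = -22
For surfaces: chi(A#B) = chi(A) + chi(B) - 2.
chi = -20 + -22 - 2 = -44

-44


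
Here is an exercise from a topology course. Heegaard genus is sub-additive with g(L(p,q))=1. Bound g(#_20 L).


Heegaard genus satisfies g(A#B) <= g(A) + g(B).
Each lens space has g = 1.
Upper bound: 20 * 1 = 20

20


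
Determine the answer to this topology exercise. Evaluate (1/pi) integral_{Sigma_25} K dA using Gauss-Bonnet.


Gauss-Bonnet: integral K dA = 2*pi*chi(M).
chi(Sigma_25) = 2 - 2*25 = -48.
(integral K dA)/pi = 2*chi = 2*(-48) = -96

-96


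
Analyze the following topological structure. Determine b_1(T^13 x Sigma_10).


pi_1(A x B) = pi_1(A) x pi_1(B); rank of abelianization = b_1.
b_1(T^13) = 13, b_1(Sigma_10) = 2*10 = 20.
b_1(product) = 13 + 20 = 33

33


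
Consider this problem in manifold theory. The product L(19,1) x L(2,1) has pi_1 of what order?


pi_1(X x Y) = pi_1(X) x pi_1(Y).
pi_1(L(19,1)) = Z/19, pi_1(L(2,1)) = Z/2.
|Z/19 x Z/2| = 19 * 2 = 38

38


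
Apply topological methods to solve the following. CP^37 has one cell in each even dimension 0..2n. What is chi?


CP^37 has one cell in each even dimension 0, 2, ..., 2*37 (37+1 cells total).
All cells are even-dimensional, so chi = number of cells.
chi = 37 + 1 = 38

38


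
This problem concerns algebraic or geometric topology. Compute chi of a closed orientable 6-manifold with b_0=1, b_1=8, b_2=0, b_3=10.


By Poincare duality b_k = b_{6-k}, so full Betti numbers: b_0=1, b_1=8, b_2=0, b_3=10, b_4=0, b_5=8, b_6=1.
chi = sum (-1)^k b_k = -24

-24


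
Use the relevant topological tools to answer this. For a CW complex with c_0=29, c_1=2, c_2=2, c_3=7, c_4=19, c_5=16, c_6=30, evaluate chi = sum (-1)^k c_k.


chi = sum_k (-1)^k c_k.
= (-1)^0*29 + (-1)^1*2 + (-1)^2*2 + (-1)^3*7 + (-1)^4*19 + (-1)^5*16 + (-1)^6*30
= (29) + (-2) + (2) + (-7) + (19) + (-16) + (30)
= 55

55


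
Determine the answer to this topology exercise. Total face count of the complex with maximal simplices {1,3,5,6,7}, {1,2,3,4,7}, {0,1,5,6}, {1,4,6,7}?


Each maximal simplex on m vertices has 2^m - 1 nonempty faces.
Take the union (dedupe shared faces).
Total distinct faces = 67

67


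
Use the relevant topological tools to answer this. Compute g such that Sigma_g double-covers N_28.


chi(N_28) = 2 - 28 = -26.
Double cover: chi(Sigma_g) = 2 * chi(N_28) = 2*(-26) = -52.
2 - 2g = -52, so g = (2 - (-52))/2 = 54/2 = 27

27


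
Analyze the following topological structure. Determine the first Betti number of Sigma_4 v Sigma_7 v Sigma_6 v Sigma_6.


For a wedge X v Y: reduced H_k(X v Y) = H_k(X) + H_k(Y).
Each Sigma_g contributes b_1 = 2g.
b_1 = 8 + 14 + 12 + 12 = 46

46


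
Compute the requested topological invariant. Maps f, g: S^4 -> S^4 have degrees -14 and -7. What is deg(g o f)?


Degree is multiplicative under composition: deg(g o f) = deg(g) * deg(f).
= -7 * -14 = 98

98


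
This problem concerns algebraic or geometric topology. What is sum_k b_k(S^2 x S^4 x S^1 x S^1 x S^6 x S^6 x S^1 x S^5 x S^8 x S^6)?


Total Betti number is multiplicative under products.
Each S^d (d>=1) has total Betti number 2.
There are 10 sphere factors.
Total = 2^10 = 1024

1024


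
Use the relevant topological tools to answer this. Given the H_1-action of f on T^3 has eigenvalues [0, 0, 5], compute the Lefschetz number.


For a torus self-map: L(f) = det(I - A) where A acts on H_1.
L(f) = (1-0) * (1-0) * (1-5) = 1 * 1 * -4 = -4

-4


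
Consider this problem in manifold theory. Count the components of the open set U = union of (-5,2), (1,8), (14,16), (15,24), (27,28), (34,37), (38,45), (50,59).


Sort and merge overlapping open intervals.
Merged: (-5,8), (14,24), (27,28), (34,37), (38,45), (50,59).
Number of components = 6

6


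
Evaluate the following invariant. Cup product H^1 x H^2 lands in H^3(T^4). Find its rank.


Cup product: H^p x H^q -> H^{p+q}; here p+q = 1+2 = 3.
rank H^k(T^n) = C(n,k).
C(4,3) = 4

4


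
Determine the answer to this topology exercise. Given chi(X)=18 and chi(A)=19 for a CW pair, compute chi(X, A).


Relative Euler characteristic: chi(X, A) = chi(X) - chi(A).
= 18 - (19) = -1

-1


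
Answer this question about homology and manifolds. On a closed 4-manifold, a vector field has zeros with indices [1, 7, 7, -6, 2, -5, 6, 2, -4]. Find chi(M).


Poincare-Hopf: chi(M) = sum of indices of zeros.
chi = (1) + (7) + (7) + (-6) + (2) + (-5) + (6) + (2) + (-4) = 10

10


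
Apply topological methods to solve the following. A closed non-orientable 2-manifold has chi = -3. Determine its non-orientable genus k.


chi = 2 - k for closed non-orientable surfaces with k crosscaps.
-3 = 2 - k
k = 2 - (-3) = 5

5


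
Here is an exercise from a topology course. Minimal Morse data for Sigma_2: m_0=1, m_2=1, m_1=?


A perfect Morse function has m_k = b_k.
For Sigma_2: b_0=1, b_1=2g=4, b_2=1.
Saddles m_1 = 2g = 4

4


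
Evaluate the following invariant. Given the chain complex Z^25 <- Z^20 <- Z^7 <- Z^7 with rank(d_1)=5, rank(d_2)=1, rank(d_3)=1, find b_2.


rank H_k = rank(ker d_k) - rank(im d_{k+1}).
rank(ker d_2) = rank(C_2) - rank(d_2) = 7 - 1 = 6.
rank(im d_{2+1}) = 1.
rank H_2 = 6 - 1 = 5

5


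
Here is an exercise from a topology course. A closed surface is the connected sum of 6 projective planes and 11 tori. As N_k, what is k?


Since a >= 1, the sum is non-orientable; each T^2 can be replaced by RP^2 # RP^2 (since T^2#RP^2 = 3RP^2).
Total crosscaps k = 6 + 2*11 = 28.
Check via chi: chi = 6*1 + 11*0 - (6+11-1)*2 = -26 = 2 - k = -26. Consistent.

28


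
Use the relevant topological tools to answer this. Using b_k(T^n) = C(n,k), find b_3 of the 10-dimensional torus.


By the Kunneth formula, b_k(T^n) = C(n,k).
b_3(T^10) = C(10,3).
C(10,3) = 10!/(3!*7!) = 120

120


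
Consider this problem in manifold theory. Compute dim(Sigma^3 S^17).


Each suspension raises dimension by 1: Sigma S^n = S^{n+1}.
Sigma^3 S^17 = S^{17+3} = S^20

20


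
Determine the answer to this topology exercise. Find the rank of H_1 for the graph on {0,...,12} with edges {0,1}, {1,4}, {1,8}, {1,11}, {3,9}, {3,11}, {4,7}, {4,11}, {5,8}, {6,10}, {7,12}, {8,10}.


b_1 = E - V + (number of components).
E = 12, V = 13, components = 2.
b_1 = 12 - 13 + 2 = 1

1


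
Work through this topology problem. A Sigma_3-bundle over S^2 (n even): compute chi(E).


chi(S^2) = 2 (n even), chi(Sigma_3) = 2 - 2*3 = -4.
chi(E) = 2 * (-4) = -8

-8


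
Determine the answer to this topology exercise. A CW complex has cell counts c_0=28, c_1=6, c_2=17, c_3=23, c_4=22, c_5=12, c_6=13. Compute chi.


chi = sum_k (-1)^k c_k.
= (-1)^0*28 + (-1)^1*6 + (-1)^2*17 + (-1)^3*23 + (-1)^4*22 + (-1)^5*12 + (-1)^6*13
= (28) + (-6) + (17) + (-23) + (22) + (-12) + (13)
= 39

39


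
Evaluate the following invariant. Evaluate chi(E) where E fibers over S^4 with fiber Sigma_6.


chi(S^4) = 2 (n even), chi(Sigma_6) = 2 - 2*6 = -10.
chi(E) = 2 * (-10) = -20

-20


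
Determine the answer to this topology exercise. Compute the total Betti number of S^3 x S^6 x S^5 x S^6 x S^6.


Total Betti number is multiplicative under products.
Each S^d (d>=1) has total Betti number 2.
There are 5 sphere factors.
Total = 2^5 = 32

32


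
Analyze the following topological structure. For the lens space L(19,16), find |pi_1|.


pi_1(L(p,q)) = Z/pZ for any q coprime to p.
|pi_1(L(19,16))| = 19

19


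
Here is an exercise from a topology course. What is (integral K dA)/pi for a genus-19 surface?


Gauss-Bonnet: integral K dA = 2*pi*chi(M).
chi(Sigma_19) = 2 - 2*19 = -36.
(integral K dA)/pi = 2*chi = 2*(-36) = -72

-72


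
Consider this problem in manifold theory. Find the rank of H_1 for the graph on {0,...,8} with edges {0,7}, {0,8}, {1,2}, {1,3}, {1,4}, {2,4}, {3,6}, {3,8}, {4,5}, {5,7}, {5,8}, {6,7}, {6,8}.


b_1 = E - V + (number of components).
E = 13, V = 9, components = 1.
b_1 = 13 - 9 + 1 = 5

5


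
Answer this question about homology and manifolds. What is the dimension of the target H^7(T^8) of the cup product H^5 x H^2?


Cup product: H^p x H^q -> H^{p+q}; here p+q = 5+2 = 7.
rank H^k(T^n) = C(n,k).
C(8,7) = 8

8


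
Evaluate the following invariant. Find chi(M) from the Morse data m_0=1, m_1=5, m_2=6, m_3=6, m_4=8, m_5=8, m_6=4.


Morse theory: chi(M) = sum_k (-1)^k m_k where m_k = #(index-k critical points).
= (1) + (-5) + (6) + (-6) + (8) + (-8) + (4) = 0

0


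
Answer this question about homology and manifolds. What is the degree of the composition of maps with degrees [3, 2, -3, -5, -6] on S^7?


Degree is multiplicative: deg(composition) = product of degrees.
= (3) * (2) * (-3) * (-5) * (-6) = -540

-540


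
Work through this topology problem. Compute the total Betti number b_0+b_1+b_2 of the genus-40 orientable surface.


For Sigma_40: b_0 = 1, b_1 = 2g = 80, b_2 = 1.
Total = 1 + 80 + 1 = 82

82


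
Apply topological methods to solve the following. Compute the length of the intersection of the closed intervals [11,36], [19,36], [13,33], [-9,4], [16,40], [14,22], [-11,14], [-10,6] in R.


Intersection = [max(a_i), min(b_i)] = [19, 4].
Since 19 > 4, the intersection is empty.
Length = 0

0


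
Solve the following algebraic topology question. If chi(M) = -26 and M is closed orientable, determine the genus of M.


chi = 2 - 2g for closed orientable surfaces.
-26 = 2 - 2g
2g = 2 - (-26) = 28
g = 14

14


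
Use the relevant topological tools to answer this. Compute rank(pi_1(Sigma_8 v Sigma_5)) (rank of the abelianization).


For a wedge: H_1(A v B) = H_1(A) + H_1(B).
b_1(Sigma_8) = 16, b_1(Sigma_5) = 10.
b_1 = 16 + 10 = 26

26


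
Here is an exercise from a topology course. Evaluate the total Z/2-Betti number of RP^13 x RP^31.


dim H^*(RP^n; Z/2) = n+1 (one Z/2 in each degree 0..n).
Total Betti number is multiplicative.
Total = (13+1) * (31+1) = 14 * 32 = 448

448


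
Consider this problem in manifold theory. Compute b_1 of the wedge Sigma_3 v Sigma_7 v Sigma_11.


For a wedge X v Y: reduced H_k(X v Y) = H_k(X) + H_k(Y).
Each Sigma_g contributes b_1 = 2g.
b_1 = 6 + 14 + 22 = 42

42


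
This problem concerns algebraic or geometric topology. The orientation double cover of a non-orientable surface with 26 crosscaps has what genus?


chi(N_26) = 2 - 26 = -24.
Double cover: chi(Sigma_g) = 2 * chi(N_26) = 2*(-24) = -48.
2 - 2g = -48, so g = (2 - (-48))/2 = 50/2 = 25

25


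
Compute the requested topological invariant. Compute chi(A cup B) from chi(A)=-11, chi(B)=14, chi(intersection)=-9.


chi(A cup B) = chi(A) + chi(B) - chi(A cap B)
= -11 + (14) - (-9)
= 12

12


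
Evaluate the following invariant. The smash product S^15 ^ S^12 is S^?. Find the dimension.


S^m ^ S^n = S^{m+n}.
k = 15 + 12 = 27

27


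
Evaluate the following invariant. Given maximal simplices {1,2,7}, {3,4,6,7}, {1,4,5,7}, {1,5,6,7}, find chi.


Enumerate all faces; f-vector: f_0=7, f_1=15, f_2=12, f_3=3.
chi = sum (-1)^k f_k = 1

1


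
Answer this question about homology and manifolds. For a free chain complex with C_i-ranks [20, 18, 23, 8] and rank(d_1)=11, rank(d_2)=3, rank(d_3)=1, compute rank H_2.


rank H_k = rank(ker d_k) - rank(im d_{k+1}).
rank(ker d_2) = rank(C_2) - rank(d_2) = 23 - 3 = 20.
rank(im d_{2+1}) = 1.
rank H_2 = 20 - 1 = 19

19


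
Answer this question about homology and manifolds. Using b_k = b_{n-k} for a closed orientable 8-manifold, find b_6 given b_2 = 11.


Poincare duality for closed orientable n-manifolds: b_k = b_{n-k}.
Here n = 8, so b_6 = b_2 = 11

11


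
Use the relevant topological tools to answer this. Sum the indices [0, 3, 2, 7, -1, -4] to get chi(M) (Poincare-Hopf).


Poincare-Hopf: chi(M) = sum of indices of zeros.
chi = (0) + (3) + (2) + (7) + (-1) + (-4) = 7

7


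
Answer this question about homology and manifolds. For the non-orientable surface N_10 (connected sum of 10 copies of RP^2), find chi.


For a non-orientable closed surface with k crosscaps: chi = 2 - k.
Here k = 10.
chi = 2 - 10 = -8

-8


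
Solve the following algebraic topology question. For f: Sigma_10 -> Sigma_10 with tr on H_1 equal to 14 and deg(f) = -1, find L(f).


L(f) = tr(f_0*) - tr(f_1*) + tr(f_2*).
= 1 - (14) + (-1)
= -14

-14


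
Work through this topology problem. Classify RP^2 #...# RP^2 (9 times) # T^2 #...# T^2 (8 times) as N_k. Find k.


Since a >= 1, the sum is non-orientable; each T^2 can be replaced by RP^2 # RP^2 (since T^2#RP^2 = 3RP^2).
Total crosscaps k = 9 + 2*8 = 25.
Check via chi: chi = 9*1 + 8*0 - (9+8-1)*2 = -23 = 2 - k = -23. Consistent.

25


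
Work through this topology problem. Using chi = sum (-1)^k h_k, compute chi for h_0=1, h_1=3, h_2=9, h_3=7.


Handles of index k contribute (-1)^k to chi (same as CW cells).
chi = (1) + (-3) + (9) + (-7) = 0

0


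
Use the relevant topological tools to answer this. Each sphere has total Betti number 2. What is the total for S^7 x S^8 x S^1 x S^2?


Total Betti number is multiplicative under products.
Each S^d (d>=1) has total Betti number 2.
There are 4 sphere factors.
Total = 2^4 = 16

16


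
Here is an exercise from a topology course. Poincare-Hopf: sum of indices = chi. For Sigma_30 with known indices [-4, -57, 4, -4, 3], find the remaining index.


Poincare-Hopf: sum of indices = chi(M).
chi(Sigma_30) = 2 - 2*30 = -58.
Sum of known indices = -58.
x = chi - (sum known) = -58 - (-58) = 0

0


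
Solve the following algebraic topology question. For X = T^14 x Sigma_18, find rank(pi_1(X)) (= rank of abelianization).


pi_1(A x B) = pi_1(A) x pi_1(B); rank of abelianization = b_1.
b_1(T^14) = 14, b_1(Sigma_18) = 2*18 = 36.
b_1(product) = 14 + 36 = 50

50


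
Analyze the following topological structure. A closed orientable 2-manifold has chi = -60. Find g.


chi = 2 - 2g for closed orientable surfaces.
-60 = 2 - 2g
2g = 2 - (-60) = 62
g = 31

31


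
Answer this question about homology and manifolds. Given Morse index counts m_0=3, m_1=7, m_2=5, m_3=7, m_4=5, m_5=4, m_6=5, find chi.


Morse theory: chi(M) = sum_k (-1)^k m_k where m_k = #(index-k critical points).
= (3) + (-7) + (5) + (-7) + (5) + (-4) + (5) = 0

0


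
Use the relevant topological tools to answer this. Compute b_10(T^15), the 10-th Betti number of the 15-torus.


By the Kunneth formula, b_k(T^n) = C(n,k).
b_10(T^15) = C(15,10).
C(15,10) = 15!/(10!*5!) = 3003

3003


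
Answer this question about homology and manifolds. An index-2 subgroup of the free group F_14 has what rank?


Nielsen-Schreier: an index-n subgroup of F_r is free of rank 1 + n(r-1).
Equivalently: chi(cover) = n*chi(base); chi(vee_r S^1) = 1 - 14 = -13.
chi(E) = 2*(-13) = -26; rank = 1 - chi(E) = 1 - (-26) = 27.
rank = 1 + 2*(14-1) = 1 + 26 = 27

27


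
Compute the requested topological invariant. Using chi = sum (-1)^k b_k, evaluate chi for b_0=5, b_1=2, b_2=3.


chi = sum_k (-1)^k b_k.
= (5) + (-2) + (3)
= 6

6


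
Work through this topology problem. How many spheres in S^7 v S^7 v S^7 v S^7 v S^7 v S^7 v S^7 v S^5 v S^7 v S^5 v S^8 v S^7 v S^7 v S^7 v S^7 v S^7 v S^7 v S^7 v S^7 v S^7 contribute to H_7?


For a wedge of spheres, H_k (k>0) is free on one generator per sphere of dimension k.
Spheres of dimension 7: count = 17.
b_7 = 17

17


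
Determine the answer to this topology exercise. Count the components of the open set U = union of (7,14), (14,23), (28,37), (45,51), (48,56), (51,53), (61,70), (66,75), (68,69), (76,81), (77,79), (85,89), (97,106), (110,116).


Sort and merge overlapping open intervals.
Merged: (7,14), (14,23), (28,37), (45,56), (61,75), (76,81), (85,89), (97,106), (110,116).
Number of components = 9

9


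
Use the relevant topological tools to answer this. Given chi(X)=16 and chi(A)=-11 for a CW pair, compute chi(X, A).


Relative Euler characteristic: chi(X, A) = chi(X) - chi(A).
= 16 - (-11) = 27

27


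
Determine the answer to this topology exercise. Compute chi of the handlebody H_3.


A genus-g handlebody deformation retracts to a wedge of g circles.
chi(vee_g S^1) = 1 - g.
chi(H_3) = 1 - 3 = -2

-2


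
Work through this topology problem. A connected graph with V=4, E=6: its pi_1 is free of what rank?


For a connected graph: rank(pi_1) = b_1 = E - V + 1 = 1 - chi.
chi = V - E = 4 - 6 = -2.
rank = 1 - (-2) = 6 - 4 + 1 = 3

3


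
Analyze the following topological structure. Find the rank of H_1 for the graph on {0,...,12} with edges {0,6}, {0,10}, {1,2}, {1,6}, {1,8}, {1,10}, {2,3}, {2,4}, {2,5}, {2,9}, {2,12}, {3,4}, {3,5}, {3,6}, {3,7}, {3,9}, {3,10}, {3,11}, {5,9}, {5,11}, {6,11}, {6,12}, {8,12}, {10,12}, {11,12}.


b_1 = E - V + (number of components).
E = 25, V = 13, components = 1.
b_1 = 25 - 13 + 1 = 13

13


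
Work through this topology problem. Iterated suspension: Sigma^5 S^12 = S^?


Each suspension raises dimension by 1: Sigma S^n = S^{n+1}.
Sigma^5 S^12 = S^{12+5} = S^17

17


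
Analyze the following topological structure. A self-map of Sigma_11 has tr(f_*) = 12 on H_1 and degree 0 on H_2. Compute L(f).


L(f) = tr(f_0*) - tr(f_1*) + tr(f_2*).
= 1 - (12) + (0)
= -11

-11


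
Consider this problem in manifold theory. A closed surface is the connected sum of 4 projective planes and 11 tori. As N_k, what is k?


Since a >= 1, the sum is non-orientable; each T^2 can be replaced by RP^2 # RP^2 (since T^2#RP^2 = 3RP^2).
Total crosscaps k = 4 + 2*11 = 26.
Check via chi: chi = 4*1 + 11*0 - (4+11-1)*2 = -24 = 2 - k = -24. Consistent.

26


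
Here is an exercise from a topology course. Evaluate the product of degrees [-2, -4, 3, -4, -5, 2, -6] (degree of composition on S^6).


Degree is multiplicative: deg(composition) = product of degrees.
= (-2) * (-4) * (3) * (-4) * (-5) * (2) * (-6) = -5760

-5760


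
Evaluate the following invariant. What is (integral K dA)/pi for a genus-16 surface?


Gauss-Bonnet: integral K dA = 2*pi*chi(M).
chi(Sigma_16) = 2 - 2*16 = -30.
(integral K dA)/pi = 2*chi = 2*(-30) = -60

-60


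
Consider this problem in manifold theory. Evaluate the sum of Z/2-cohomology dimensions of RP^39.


H^k(RP^39; Z/2) = Z/2 for each 0 <= k <= 39.
Total dimension = 39 + 1 = 40

40


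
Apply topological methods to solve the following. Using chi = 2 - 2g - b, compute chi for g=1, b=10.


For a compact orientable surface with genus g and b boundary components: chi = 2 - 2g - b.
chi = 2 - 2*1 - 10 = 2 - 2 - 10 = -10

-10


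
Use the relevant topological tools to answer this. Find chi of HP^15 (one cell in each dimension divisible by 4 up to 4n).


HP^15 has one cell in each dimension 0, 4, ..., 4*15 (15+1 cells, all even-dim).
chi = 15 + 1 = 16

16


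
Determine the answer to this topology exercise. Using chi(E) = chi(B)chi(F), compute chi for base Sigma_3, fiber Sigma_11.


For a fiber bundle F -> E -> B (with CW structure): chi(E) = chi(B) * chi(F).
chi(Sigma_3) = -4, chi(Sigma_11) = -20.
chi(E) = (-4) * (-20) = 80

80


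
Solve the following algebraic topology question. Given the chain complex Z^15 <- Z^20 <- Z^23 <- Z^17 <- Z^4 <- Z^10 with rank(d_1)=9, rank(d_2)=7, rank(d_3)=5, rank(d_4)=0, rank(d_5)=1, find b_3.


rank H_k = rank(ker d_k) - rank(im d_{k+1}).
rank(ker d_3) = rank(C_3) - rank(d_3) = 17 - 5 = 12.
rank(im d_{3+1}) = 0.
rank H_3 = 12 - 0 = 12

12


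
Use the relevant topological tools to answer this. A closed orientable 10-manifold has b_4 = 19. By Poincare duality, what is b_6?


Poincare duality for closed orientable n-manifolds: b_k = b_{n-k}.
Here n = 10, so b_6 = b_4 = 19

19


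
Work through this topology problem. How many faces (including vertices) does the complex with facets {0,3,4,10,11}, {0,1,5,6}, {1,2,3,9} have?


Each maximal simplex on m vertices has 2^m - 1 nonempty faces.
Take the union (dedupe shared faces).
Total distinct faces = 58

58


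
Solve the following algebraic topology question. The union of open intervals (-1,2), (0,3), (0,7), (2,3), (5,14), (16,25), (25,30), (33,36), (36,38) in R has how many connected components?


Sort and merge overlapping open intervals.
Merged: (-1,14), (16,25), (25,30), (33,36), (36,38).
Number of components = 5

5


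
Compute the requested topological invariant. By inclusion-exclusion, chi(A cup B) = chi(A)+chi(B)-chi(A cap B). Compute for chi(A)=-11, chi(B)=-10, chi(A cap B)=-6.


chi(A cup B) = chi(A) + chi(B) - chi(A cap B)
= -11 + (-10) - (-6)
= -15

-15


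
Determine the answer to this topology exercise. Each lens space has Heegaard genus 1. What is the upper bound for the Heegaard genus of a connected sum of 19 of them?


Heegaard genus satisfies g(A#B) <= g(A) + g(B).
Each lens space has g = 1.
Upper bound: 19 * 1 = 19

19


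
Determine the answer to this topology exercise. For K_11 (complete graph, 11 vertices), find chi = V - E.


K_11: V = 11, E = C(11,2) = 55.
chi = V - E = 11 - 55 = -44

-44


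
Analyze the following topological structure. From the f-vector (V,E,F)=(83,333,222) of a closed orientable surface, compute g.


chi = V - E + F = 83 - 333 + 222 = -28
For orientable closed surface: chi = 2 - 2g, so g = (2 - chi)/2.
g = (2 - (-28)) / 2 = 30 / 2 = 15

15


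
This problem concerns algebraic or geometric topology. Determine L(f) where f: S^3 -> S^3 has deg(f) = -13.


On S^3: L(f) = tr(f_0*) + (-1)^3 tr(f_3*) = 1 + (-1)^3 * deg(f).
L(f) = 1 + (-1)^3 * -13 = 1 + 13 = 14

14


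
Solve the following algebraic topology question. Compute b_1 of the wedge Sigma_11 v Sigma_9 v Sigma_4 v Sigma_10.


For a wedge X v Y: reduced H_k(X v Y) = H_k(X) + H_k(Y).
Each Sigma_g contributes b_1 = 2g.
b_1 = 22 + 18 + 8 + 20 = 68

68
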